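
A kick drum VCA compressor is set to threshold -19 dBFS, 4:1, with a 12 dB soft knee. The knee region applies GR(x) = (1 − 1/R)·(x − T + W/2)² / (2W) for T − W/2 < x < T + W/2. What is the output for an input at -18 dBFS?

x − T + W/2 = -18 − (-19) + 6 = 7.
GR = (1 − 1/4) × 7² / 24 = 0.75 × 49 / 24 = 1.53125 dB.
Output = -18 − 1.53125 = -19.53125 dBFS.

-19.53125 dBFS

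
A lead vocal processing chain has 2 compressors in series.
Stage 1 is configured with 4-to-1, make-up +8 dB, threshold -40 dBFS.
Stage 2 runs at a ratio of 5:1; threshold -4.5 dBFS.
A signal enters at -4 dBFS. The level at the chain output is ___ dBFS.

Stage 1: 36 dB above -40 dBFS, reduced 4:1 to 9 dB above → -31 dBFS; +8 dB make-up → -23 dBFS.
Stage 2: below threshold (-23 ≤ -4.5); passes unchanged; output -23 dBFS.

-23 dBFS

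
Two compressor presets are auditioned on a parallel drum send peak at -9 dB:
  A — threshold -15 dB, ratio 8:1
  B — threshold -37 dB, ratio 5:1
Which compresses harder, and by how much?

B, by 17.15 dB

A: overshoot 6 dB → output overshoot 0.75 dB → GR 5.25 dB.
B: overshoot 28 dB → output overshoot 5.6 dB → GR 22.4 dB.
B applies 17.15 dB more gain reduction.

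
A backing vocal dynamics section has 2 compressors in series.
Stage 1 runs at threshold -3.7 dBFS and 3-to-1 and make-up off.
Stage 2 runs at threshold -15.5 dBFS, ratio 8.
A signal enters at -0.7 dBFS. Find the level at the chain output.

Stage 1: overshoot 3 dB → 3/3 = 1 dB → -2.7 dBFS.
Stage 2: overshoot 12.8 dB → 12.8/8 = 1.6 dB → -13.9 dBFS.

-13.9 dBFS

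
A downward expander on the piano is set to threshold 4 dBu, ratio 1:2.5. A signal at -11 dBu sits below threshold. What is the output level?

The input is 15 dB below the 4 dBu threshold.
A 1:2.5 expander multiplies undershoot by 2.5: 15 × 2.5 = 37.5 dB below threshold.
Output = 4 − 37.5 = -33.5 dBu.

-33.5 dBu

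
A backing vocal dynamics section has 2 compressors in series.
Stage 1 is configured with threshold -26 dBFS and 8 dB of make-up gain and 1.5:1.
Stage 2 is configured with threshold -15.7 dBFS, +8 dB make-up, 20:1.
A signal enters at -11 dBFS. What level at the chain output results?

Stage 1: overshoot 15 dB → 15/1.5 = 10 dB → -16 dBFS; +8 dB make-up → -8 dBFS.
Stage 2: -8 dBFS is 7.7 dB over -15.7 dBFS; at 20:1 that becomes 0.385 dB over, giving -15.315 dBFS; +8 dB make-up → -7.315 dBFS.

-7.315 dBFS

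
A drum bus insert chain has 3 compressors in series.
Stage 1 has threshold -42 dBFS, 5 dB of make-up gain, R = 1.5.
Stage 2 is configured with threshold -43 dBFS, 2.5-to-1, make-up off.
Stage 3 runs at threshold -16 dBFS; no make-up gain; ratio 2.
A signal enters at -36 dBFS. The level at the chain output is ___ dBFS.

-39 dBFS

Stage 1: -36 dBFS is 6 dB over -42 dBFS; at 1.5:1 that becomes 4 dB over, giving -38 dBFS; +5 dB make-up → -33 dBFS.
Stage 2: overshoot 10 dB → 10/2.5 = 4 dB → -39 dBFS.
Stage 3: -39 dBFS ≤ -16 dBFS, so stage 3 doesn't engage; output -39 dBFS.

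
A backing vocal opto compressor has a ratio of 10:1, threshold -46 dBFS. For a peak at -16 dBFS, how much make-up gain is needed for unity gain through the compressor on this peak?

27 dB

The peak compresses to -46 + 30/10 = -43 dBFS.
To reach -16 dBFS requires -16 − (-43) = 27 dB of make-up.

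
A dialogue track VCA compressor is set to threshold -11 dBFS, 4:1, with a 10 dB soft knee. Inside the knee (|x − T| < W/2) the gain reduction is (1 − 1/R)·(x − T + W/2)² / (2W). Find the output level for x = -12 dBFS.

x − T + W/2 = -12 − (-11) + 5 = 4.
GR = (1 − 1/4) × 4² / 20 = 0.75 × 16 / 20 = 0.6 dB.
Output = -12 − 0.6 = -12.6 dBFS.

-12.6 dBFS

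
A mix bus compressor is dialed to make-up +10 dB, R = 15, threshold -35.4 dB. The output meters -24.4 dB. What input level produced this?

Stripping the +10 dB make-up gives -34.4 dB at the gain stage.
Post-compression overshoot = -34.4 − (-35.4) = 1 dB.
Undo the ratio: input overshoot = 1 × 15 = 15 dB, giving input = -20.4 dB.

-20.4 dB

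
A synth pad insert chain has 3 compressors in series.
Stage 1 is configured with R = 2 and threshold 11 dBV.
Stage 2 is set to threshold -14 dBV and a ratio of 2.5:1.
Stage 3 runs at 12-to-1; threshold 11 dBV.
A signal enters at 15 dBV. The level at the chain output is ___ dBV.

-3.2 dBV

Stage 1: overshoot 4 dB → 4/2 = 2 dB → 13 dBV.
Stage 2: overshoot 27 dB → 27/2.5 = 10.8 dB → -3.2 dBV.
Stage 3: -3.2 dBV is at or below the 11 dBV threshold — no compression; output -3.2 dBV.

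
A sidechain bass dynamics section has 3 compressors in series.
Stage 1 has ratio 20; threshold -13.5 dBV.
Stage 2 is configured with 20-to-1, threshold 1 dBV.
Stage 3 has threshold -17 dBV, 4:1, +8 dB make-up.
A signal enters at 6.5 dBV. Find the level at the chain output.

Stage 1: 20 dB above -13.5 dBV, reduced 20:1 to 1 dB above → -12.5 dBV.
Stage 2: -12.5 dBV ≤ 1 dBV, so stage 2 doesn't engage; output -12.5 dBV.
Stage 3: overshoot 4.5 dB → 4.5/4 = 1.125 dB → -15.875 dBV; +8 dB make-up → -7.875 dBV.

-7.875 dBV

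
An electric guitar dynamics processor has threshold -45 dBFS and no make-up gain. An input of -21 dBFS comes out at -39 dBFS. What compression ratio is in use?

4:1

Input overshoot = -21 − (-45) = 24 dB; output overshoot = -39 − (-45) = 6 dB.
Ratio = 24 / 6 = 4.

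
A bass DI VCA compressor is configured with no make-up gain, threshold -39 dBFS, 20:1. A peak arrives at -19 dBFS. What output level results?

-38 dBFS

Overshoot: -19 − (-39) = 20 dB.
20:1 compression reduces that to 20/20 = 1 dB over.
That puts the output at -38 dBFS.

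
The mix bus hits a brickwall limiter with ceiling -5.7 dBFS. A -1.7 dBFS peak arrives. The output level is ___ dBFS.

A brickwall limiter is an ∞:1 compressor: any input above the ceiling is clamped to -5.7 dBFS.

-5.7 dBFS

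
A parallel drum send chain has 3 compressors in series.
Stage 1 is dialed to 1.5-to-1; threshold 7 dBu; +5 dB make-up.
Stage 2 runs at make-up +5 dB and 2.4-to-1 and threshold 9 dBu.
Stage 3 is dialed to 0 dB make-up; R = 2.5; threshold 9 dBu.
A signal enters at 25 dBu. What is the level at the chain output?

13.5 dBu

Stage 1: 25 dBu is 18 dB over 7 dBu; at 1.5:1 that becomes 12 dB over, giving 19 dBu; +5 dB make-up → 24 dBu.
Stage 2: 15 dB above 9 dBu, reduced 2.4:1 to 6.25 dB above → 15.25 dBu; +5 dB make-up → 20.25 dBu.
Stage 3: 20.25 dBu is 11.25 dB over 9 dBu; at 2.5:1 that becomes 4.5 dB over, giving 13.5 dBu.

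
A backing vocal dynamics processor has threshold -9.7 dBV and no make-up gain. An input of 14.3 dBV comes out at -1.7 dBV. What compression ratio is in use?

Input overshoot = 14.3 − (-9.7) = 24 dB; output overshoot = -1.7 − (-9.7) = 8 dB.
Ratio = 24 / 8 = 3.

3:1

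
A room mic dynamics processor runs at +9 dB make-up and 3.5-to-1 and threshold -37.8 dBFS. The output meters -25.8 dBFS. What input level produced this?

-27.3 dBFS

Stripping the +9 dB make-up gives -34.8 dBFS at the gain stage.
The compressed level sits -34.8 − (-37.8) = 3 dB over threshold.
Before 3.5:1 compression the overshoot was 3 × 3.5 = 10.5 dB, so input = -37.8 + 10.5 = -27.3 dBFS.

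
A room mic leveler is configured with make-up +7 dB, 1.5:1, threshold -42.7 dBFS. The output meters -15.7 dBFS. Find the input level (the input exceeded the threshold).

Remove make-up: -15.7 − 7 = -22.7 dBFS.
The compressed level sits -22.7 − (-42.7) = 20 dB over threshold.
Undo the ratio: input overshoot = 20 × 1.5 = 30 dB, giving input = -12.7 dBFS.

-12.7 dBFS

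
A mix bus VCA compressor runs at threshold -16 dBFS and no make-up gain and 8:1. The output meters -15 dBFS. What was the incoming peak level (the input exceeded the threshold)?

Post-compression overshoot = -15 − (-16) = 1 dB.
Undo the ratio: input overshoot = 1 × 8 = 8 dB, giving input = -8 dBFS.

-8 dBFS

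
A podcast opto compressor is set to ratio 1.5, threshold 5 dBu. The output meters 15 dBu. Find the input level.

20 dBu

The compressed level sits 15 − 5 = 10 dB over threshold.
Input overshoot = R × output overshoot = 15 dB → input = 5 + 15 = 20 dBu.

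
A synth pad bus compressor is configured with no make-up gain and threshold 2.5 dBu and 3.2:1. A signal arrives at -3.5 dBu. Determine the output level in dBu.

-3.5 dBu

-3.5 dBu is 6 dB below the 2.5 dBu threshold, so no gain reduction is applied.
Output = input = -3.5 dBu.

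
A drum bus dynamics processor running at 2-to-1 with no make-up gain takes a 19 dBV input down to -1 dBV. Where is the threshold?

Input is 40 dB above T (since output overshoot × R = input overshoot: (-1 − T)·2 = 19 − T gives T = -21 dBV).
Check: -21 + (19 − (-21))/2 = -21 + 20 = -1 dBV. ✓

-21 dBV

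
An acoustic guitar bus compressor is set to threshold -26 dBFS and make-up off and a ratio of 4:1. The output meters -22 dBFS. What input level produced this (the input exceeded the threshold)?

Post-compression overshoot = -22 − (-26) = 4 dB.
Input overshoot = R × output overshoot = 16 dB → input = -26 + 16 = -10 dBFS.

-10 dBFS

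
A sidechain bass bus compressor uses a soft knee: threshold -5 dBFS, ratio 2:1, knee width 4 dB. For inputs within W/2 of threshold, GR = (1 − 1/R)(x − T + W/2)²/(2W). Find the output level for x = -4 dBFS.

-4.5625 dBFS

x − T + W/2 = -4 − (-5) + 2 = 3.
GR = (1 − 1/2) × 3² / 8 = 0.5 × 9 / 8 = 0.5625 dB.
Output = -4 − 0.5625 = -4.5625 dBFS.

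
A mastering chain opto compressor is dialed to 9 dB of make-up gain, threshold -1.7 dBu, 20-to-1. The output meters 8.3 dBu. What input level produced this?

18.3 dBu

Remove make-up: 8.3 − 9 = -0.7 dBu.
Post-compression overshoot = -0.7 − (-1.7) = 1 dB.
Before 20:1 compression the overshoot was 1 × 20 = 20 dB, so input = -1.7 + 20 = 18.3 dBu.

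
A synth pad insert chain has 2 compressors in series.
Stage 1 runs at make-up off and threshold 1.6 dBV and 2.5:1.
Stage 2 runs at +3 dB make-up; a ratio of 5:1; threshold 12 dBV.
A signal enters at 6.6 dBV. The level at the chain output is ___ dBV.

6.6 dBV

Stage 1: overshoot 5 dB → 5/2.5 = 2 dB → 3.6 dBV.
Stage 2: 3.6 dBV ≤ 12 dBV, so stage 2 doesn't engage; make-up brings it to 6.6 dBV.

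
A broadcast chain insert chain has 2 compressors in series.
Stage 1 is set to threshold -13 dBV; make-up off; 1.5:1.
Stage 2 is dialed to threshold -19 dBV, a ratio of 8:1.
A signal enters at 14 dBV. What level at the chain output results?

Stage 1: overshoot 27 dB → 27/1.5 = 18 dB → 5 dBV.
Stage 2: 5 dBV is 24 dB over -19 dBV; at 8:1 that becomes 3 dB over, giving -16 dBV.

-16 dBV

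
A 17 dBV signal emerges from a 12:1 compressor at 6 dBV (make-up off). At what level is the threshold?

5 dBV

Let T be the threshold. Output overshoot = (input overshoot)/R, so 6 − T = (17 − T)/12.
12·(6 − T) = 17 − T → 11·T = 72 − 17 = 55.
T = 55/11 = 5 dBV.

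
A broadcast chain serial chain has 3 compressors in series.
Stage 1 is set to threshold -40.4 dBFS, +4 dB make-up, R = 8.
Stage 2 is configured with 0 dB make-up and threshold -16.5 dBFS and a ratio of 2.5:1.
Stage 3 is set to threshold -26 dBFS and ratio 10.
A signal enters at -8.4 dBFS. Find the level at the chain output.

-32.4 dBFS

Stage 1: overshoot 32 dB → 32/8 = 4 dB → -36.4 dBFS; +4 dB make-up → -32.4 dBFS.
Stage 2: -32.4 dBFS ≤ -16.5 dBFS, so stage 2 doesn't engage; output -32.4 dBFS.
Stage 3: below threshold (-32.4 ≤ -26); passes unchanged; output -32.4 dBFS.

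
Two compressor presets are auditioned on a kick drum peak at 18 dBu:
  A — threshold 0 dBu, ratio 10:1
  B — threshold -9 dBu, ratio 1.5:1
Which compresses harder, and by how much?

A, by 7.2 dB

A: overshoot 18 dB → output overshoot 1.8 dB → GR 16.2 dB.
B: overshoot 27 dB → output overshoot 18 dB → GR 9 dB.
A reduces 7.2 dB more.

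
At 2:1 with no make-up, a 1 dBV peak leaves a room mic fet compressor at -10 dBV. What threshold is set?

-21 dBV

Let T be the threshold. Output overshoot = (input overshoot)/R, so -10 − T = (1 − T)/2.
2·(-10 − T) = 1 − T → 1·T = -20 − 1 = -21.
T = -21/1 = -21 dBV.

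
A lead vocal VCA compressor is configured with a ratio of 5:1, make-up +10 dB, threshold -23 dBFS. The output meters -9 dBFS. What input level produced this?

-3 dBFS

Stripping the +10 dB make-up gives -19 dBFS at the gain stage.
Post-compression overshoot = -19 − (-23) = 4 dB.
Undo the ratio: input overshoot = 4 × 5 = 20 dB, giving input = -3 dBFS.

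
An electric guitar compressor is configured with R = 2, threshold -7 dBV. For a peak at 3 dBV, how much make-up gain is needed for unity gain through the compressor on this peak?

Overshoot 10 dB → 10/2 = 5 dB after compression, so the compressed level is -7 + 5 = -2 dBV.
Make-up = target − compressed = 3 − (-2) = 5 dB.

5 dB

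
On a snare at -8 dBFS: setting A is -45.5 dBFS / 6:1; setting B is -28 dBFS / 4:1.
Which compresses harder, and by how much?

A: GR = 37.5 − 37.5/6 = 31.25 dB.
B: GR = 20 − 20/4 = 15 dB.
Difference: 16.25 dB in favour of A.

A, by 16.25 dB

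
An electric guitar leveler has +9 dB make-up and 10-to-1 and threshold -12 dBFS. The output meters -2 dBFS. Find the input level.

-2 dBFS

Remove make-up: -2 − 9 = -11 dBFS.
That's 1 dB above the -12 dBFS threshold.
Before 10:1 compression the overshoot was 1 × 10 = 10 dB, so input = -12 + 10 = -2 dBFS.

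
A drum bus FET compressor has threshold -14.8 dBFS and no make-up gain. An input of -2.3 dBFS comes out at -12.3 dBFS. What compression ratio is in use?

Input overshoot = -2.3 − (-14.8) = 12.5 dB; output overshoot = -12.3 − (-14.8) = 2.5 dB.
Ratio = 12.5 / 2.5 = 5.

5:1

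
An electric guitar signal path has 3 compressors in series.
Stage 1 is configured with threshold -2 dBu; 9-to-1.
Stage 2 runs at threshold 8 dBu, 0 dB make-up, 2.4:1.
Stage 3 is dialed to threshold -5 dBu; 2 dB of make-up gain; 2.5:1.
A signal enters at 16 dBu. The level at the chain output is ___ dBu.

-1 dBu

Stage 1: 18 dB above -2 dBu, reduced 9:1 to 2 dB above → 0 dBu.
Stage 2: 0 dBu is at or below the 8 dBu threshold — no compression; output 0 dBu.
Stage 3: 5 dB above -5 dBu, reduced 2.5:1 to 2 dB above → -3 dBu; +2 dB make-up → -1 dBu.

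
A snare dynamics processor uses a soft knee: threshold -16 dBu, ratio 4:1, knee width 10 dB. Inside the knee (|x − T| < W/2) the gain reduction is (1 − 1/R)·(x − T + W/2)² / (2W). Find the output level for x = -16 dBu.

x − T + W/2 = -16 − (-16) + 5 = 5.
GR = (1 − 1/4) × 5² / 20 = 0.75 × 25 / 20 = 0.9375 dB.
Output = -16 − 0.9375 = -16.9375 dBu.

-16.9375 dBu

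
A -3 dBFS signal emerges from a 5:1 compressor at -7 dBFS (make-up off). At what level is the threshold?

Gain reduction = -3 − (-7) = 4 dB; output overshoot = GR / (R − 1) = 4 / 4 = 1 dB.
Threshold = output − output overshoot = -7 − 1 = -8 dBFS.

-8 dBFS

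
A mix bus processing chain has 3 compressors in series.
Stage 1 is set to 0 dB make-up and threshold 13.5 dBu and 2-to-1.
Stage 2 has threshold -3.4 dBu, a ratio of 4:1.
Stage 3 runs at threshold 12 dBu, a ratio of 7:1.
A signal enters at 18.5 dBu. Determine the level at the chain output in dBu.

1.45 dBu

Stage 1: overshoot 5 dB → 5/2 = 2.5 dB → 16 dBu.
Stage 2: 19.4 dB above -3.4 dBu, reduced 4:1 to 4.85 dB above → 1.45 dBu.
Stage 3: below threshold (1.45 ≤ 12); passes unchanged; output 1.45 dBu.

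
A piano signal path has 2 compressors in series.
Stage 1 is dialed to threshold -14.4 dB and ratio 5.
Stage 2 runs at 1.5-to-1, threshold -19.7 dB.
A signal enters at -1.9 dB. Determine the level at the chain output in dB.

-14.5 dB

Stage 1: -1.9 dB is 12.5 dB over -14.4 dB; at 5:1 that becomes 2.5 dB over, giving -11.9 dB.
Stage 2: 7.8 dB above -19.7 dB, reduced 1.5:1 to 5.2 dB above → -14.5 dB.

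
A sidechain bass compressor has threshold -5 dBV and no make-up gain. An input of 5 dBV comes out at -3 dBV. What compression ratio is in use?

Input overshoot = 5 − (-5) = 10 dB; output overshoot = -3 − (-5) = 2 dB.
Ratio = 10 / 2 = 5.

5:1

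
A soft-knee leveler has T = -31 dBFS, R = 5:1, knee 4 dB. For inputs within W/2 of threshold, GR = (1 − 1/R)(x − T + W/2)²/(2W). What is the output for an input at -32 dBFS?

x − T + W/2 = -32 − (-31) + 2 = 1.
GR = (1 − 1/5) × 1² / 8 = 0.8 × 1 / 8 = 0.1 dB.
Output = -32 − 0.1 = -32.1 dBFS.

-32.1 dBFS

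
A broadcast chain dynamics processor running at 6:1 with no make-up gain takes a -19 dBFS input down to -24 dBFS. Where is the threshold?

Gain reduction = -19 − (-24) = 5 dB; output overshoot = GR / (R − 1) = 5 / 5 = 1 dB.
Threshold = output − output overshoot = -24 − 1 = -25 dBFS.

-25 dBFS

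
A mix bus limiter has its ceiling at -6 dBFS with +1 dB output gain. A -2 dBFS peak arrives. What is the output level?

A brickwall limiter is an ∞:1 compressor: any input above the ceiling is clamped to -6 dBFS.
Output gain then adds 1 dB: -6 + 1 = -5 dBFS.

-5 dBFS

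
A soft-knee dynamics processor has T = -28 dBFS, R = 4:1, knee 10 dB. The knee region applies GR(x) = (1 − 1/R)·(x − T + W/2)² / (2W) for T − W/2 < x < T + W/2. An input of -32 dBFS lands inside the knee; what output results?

-32.0375 dBFS

x − T + W/2 = -32 − (-28) + 5 = 1.
GR = (1 − 1/4) × 1² / 20 = 0.75 × 1 / 20 = 0.0375 dB.
Output = -32 − 0.0375 = -32.0375 dBFS.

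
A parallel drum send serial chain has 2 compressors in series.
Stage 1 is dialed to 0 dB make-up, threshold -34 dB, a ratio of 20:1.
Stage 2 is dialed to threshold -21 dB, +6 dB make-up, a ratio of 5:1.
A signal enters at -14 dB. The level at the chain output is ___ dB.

-27 dB

Stage 1: -14 dB is 20 dB over -34 dB; at 20:1 that becomes 1 dB over, giving -33 dB.
Stage 2: -33 dB ≤ -21 dB, so stage 2 doesn't engage; make-up brings it to -27 dB.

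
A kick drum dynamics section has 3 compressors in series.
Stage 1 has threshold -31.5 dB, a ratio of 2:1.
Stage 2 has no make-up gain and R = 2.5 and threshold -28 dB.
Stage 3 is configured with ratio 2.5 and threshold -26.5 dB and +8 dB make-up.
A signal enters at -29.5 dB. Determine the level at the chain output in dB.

-22.5 dB

Stage 1: 2 dB above -31.5 dB, reduced 2:1 to 1 dB above → -30.5 dB.
Stage 2: -30.5 dB ≤ -28 dB, so stage 2 doesn't engage; output -30.5 dB.
Stage 3: -30.5 dB ≤ -26.5 dB, so stage 3 doesn't engage; make-up brings it to -22.5 dB.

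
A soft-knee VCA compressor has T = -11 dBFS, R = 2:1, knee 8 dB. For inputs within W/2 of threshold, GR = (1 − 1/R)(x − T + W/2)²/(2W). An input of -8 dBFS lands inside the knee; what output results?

x − T + W/2 = -8 − (-11) + 4 = 7.
GR = (1 − 1/2) × 7² / 16 = 0.5 × 49 / 16 = 1.53125 dB.
Output = -8 − 1.53125 = -9.53125 dBFS.

-9.53125 dBFS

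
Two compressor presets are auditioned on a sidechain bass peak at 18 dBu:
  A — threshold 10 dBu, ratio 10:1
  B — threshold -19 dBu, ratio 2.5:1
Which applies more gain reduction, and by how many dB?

B, by 15 dB

A: GR = 8 − 8/10 = 7.2 dB.
B: GR = 37 − 37/2.5 = 22.2 dB.
Difference: 15 dB in favour of B.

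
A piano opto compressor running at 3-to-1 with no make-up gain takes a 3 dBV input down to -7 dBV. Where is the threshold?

Let T be the threshold. Output overshoot = (input overshoot)/R, so -7 − T = (3 − T)/3.
3·(-7 − T) = 3 − T → 2·T = -21 − 3 = -24.
T = -24/2 = -12 dBV.

-12 dBV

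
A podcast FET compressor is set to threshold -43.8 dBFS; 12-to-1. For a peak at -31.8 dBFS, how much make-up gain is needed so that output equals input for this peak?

11 dB

Overshoot 12 dB → 12/12 = 1 dB after compression, so the compressed level is -43.8 + 1 = -42.8 dBFS.
Make-up = target − compressed = -31.8 − (-42.8) = 11 dB.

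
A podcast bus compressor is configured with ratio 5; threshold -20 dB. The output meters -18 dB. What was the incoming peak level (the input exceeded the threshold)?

The compressed level sits -18 − (-20) = 2 dB over threshold.
Input overshoot = R × output overshoot = 10 dB → input = -20 + 10 = -10 dB.

-10 dB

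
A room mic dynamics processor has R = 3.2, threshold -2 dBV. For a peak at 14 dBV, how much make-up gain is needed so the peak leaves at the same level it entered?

Without make-up, output = threshold + overshoot/3.2 = -2 + 5 = 3 dBV.
Gap to target: 11 dB.

11 dB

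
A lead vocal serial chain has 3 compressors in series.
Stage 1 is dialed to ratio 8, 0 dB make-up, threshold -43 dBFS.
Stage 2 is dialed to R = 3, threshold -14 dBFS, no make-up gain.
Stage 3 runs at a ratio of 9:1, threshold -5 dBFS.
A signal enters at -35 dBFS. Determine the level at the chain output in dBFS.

Stage 1: 8 dB above -43 dBFS, reduced 8:1 to 1 dB above → -42 dBFS.
Stage 2: -42 dBFS ≤ -14 dBFS, so stage 2 doesn't engage; output -42 dBFS.
Stage 3: below threshold (-42 ≤ -5); passes unchanged; output -42 dBFS.

-42 dBFS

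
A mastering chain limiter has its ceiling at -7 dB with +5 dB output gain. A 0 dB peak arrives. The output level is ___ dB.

At ∞:1, everything above -7 dB is held at the ceiling.
Output gain then adds 5 dB: -7 + 5 = -2 dB.

-2 dB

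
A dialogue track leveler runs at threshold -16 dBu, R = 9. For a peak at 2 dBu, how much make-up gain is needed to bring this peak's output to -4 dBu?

10 dB

Without make-up, output = threshold + overshoot/9 = -16 + 2 = -14 dBu.
Gap to target: 10 dB.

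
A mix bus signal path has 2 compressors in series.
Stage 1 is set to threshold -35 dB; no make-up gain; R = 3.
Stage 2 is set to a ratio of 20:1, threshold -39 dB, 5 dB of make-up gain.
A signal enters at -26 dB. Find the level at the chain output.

-33.65 dB

Stage 1: -26 dB is 9 dB over -35 dB; at 3:1 that becomes 3 dB over, giving -32 dB.
Stage 2: 7 dB above -39 dB, reduced 20:1 to 0.35 dB above → -38.65 dB; +5 dB make-up → -33.65 dB.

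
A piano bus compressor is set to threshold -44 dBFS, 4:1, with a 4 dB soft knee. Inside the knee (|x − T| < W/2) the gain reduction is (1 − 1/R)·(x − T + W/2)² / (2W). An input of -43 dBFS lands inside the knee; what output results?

-43.84375 dBFS

x − T + W/2 = -43 − (-44) + 2 = 3.
GR = (1 − 1/4) × 3² / 8 = 0.75 × 9 / 8 = 0.84375 dB.
Output = -43 − 0.84375 = -43.84375 dBFS.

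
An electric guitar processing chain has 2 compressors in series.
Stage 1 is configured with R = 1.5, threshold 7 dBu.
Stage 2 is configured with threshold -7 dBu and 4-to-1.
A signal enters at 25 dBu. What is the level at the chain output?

Stage 1: 18 dB above 7 dBu, reduced 1.5:1 to 12 dB above → 19 dBu.
Stage 2: 26 dB above -7 dBu, reduced 4:1 to 6.5 dB above → -0.5 dBu.

-0.5 dBu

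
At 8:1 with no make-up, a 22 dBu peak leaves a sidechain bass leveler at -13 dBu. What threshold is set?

-18 dBu

Let T be the threshold. Output overshoot = (input overshoot)/R, so -13 − T = (22 − T)/8.
8·(-13 − T) = 22 − T → 7·T = -104 − 22 = -126.
T = -126/7 = -18 dBu.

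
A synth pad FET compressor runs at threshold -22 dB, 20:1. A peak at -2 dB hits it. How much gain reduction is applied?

19 dB

Overshoot = -2 − (-22) = 20 dB.
A 20:1 ratio leaves 1 dB of that excess.
GR = overshoot in − overshoot out = 20 − 1 = 19 dB.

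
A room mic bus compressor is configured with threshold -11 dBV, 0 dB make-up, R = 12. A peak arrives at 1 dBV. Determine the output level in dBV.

-10 dBV

The input is 12 dB above the -11 dBV threshold.
The 12 dB excess becomes 1 dB after 12:1 reduction.
So the level is -11 + 1 = -10 dBV.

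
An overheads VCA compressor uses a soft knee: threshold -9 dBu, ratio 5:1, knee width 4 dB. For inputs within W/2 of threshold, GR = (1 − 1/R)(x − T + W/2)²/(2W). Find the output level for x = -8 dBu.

x − T + W/2 = -8 − (-9) + 2 = 3.
GR = (1 − 1/5) × 3² / 8 = 0.8 × 9 / 8 = 0.9 dB.
Output = -8 − 0.9 = -8.9 dBu.

-8.9 dBu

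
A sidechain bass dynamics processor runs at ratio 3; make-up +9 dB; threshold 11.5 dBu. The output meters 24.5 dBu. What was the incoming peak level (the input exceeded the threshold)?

23.5 dBu

Stripping the +9 dB make-up gives 15.5 dBu at the gain stage.
Post-compression overshoot = 15.5 − 11.5 = 4 dB.
Input overshoot = R × output overshoot = 12 dB → input = 11.5 + 12 = 23.5 dBu.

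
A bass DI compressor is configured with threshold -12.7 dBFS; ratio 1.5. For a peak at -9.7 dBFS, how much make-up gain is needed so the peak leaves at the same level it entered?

1 dB

Without make-up, output = threshold + overshoot/1.5 = -12.7 + 2 = -10.7 dBFS.
Gap to target: 1 dB.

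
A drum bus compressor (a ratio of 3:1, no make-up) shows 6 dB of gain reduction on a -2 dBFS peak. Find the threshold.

Let T be the threshold. Output overshoot = (input overshoot)/R, so -8 − T = (-2 − T)/3.
3·(-8 − T) = -2 − T → 2·T = -24 − (-2) = -22.
T = -22/2 = -11 dBFS.

-11 dBFS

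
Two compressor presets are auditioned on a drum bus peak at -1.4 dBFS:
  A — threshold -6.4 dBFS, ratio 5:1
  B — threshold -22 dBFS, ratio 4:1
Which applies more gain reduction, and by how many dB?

A: overshoot 5 dB → output overshoot 1 dB → GR 4 dB.
B: overshoot 20.6 dB → output overshoot 5.15 dB → GR 15.45 dB.
B reduces 11.45 dB more.

B, by 11.45 dB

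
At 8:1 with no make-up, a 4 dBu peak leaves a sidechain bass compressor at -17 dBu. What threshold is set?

-20 dBu

Let T be the threshold. Output overshoot = (input overshoot)/R, so -17 − T = (4 − T)/8.
8·(-17 − T) = 4 − T → 7·T = -136 − 4 = -140.
T = -140/7 = -20 dBu.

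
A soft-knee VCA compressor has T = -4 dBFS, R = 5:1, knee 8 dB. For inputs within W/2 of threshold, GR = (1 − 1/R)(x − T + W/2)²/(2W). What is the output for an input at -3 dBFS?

x − T + W/2 = -3 − (-4) + 4 = 5.
GR = (1 − 1/5) × 5² / 16 = 0.8 × 25 / 16 = 1.25 dB.
Output = -3 − 1.25 = -4.25 dBFS.

-4.25 dBFS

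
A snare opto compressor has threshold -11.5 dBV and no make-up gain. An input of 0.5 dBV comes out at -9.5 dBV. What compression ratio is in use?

Input overshoot = 0.5 − (-11.5) = 12 dB; output overshoot = -9.5 − (-11.5) = 2 dB.
Ratio = 12 / 2 = 6.

6:1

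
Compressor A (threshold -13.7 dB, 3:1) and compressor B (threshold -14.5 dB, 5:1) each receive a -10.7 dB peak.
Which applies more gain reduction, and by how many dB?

B, by 1.04 dB

A: overshoot 3 dB → output overshoot 1 dB → GR 2 dB.
B: overshoot 3.8 dB → output overshoot 0.76 dB → GR 3.04 dB.
Difference: 1.04 dB in favour of B.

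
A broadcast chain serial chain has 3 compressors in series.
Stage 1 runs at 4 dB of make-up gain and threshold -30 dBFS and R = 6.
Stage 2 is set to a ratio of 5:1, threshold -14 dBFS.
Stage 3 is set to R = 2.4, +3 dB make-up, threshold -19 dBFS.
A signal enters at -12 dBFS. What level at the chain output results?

Stage 1: 18 dB above -30 dBFS, reduced 6:1 to 3 dB above → -27 dBFS; +4 dB make-up → -23 dBFS.
Stage 2: -23 dBFS ≤ -14 dBFS, so stage 2 doesn't engage; output -23 dBFS.
Stage 3: -23 dBFS ≤ -19 dBFS, so stage 3 doesn't engage; make-up brings it to -20 dBFS.

-20 dBFS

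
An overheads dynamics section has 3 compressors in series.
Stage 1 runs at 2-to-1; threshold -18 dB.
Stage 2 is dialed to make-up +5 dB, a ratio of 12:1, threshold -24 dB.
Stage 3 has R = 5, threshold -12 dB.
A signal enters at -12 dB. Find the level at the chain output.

Stage 1: overshoot 6 dB → 6/2 = 3 dB → -15 dB.
Stage 2: overshoot 9 dB → 9/12 = 0.75 dB → -23.25 dB; +5 dB make-up → -18.25 dB.
Stage 3: -18.25 dB ≤ -12 dB, so stage 3 doesn't engage; output -18.25 dB.

-18.25 dB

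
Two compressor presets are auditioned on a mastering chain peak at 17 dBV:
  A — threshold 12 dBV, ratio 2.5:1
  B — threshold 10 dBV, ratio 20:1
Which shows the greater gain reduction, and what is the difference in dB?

A: GR = 5 − 5/2.5 = 3 dB.
B: GR = 7 − 7/20 = 6.65 dB.
Difference: 3.65 dB in favour of B.

B, by 3.65 dB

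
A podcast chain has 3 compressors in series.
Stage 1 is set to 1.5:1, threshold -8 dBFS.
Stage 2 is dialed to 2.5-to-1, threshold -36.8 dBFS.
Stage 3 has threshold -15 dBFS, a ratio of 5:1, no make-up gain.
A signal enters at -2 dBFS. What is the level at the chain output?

Stage 1: 6 dB above -8 dBFS, reduced 1.5:1 to 4 dB above → -4 dBFS.
Stage 2: overshoot 32.8 dB → 32.8/2.5 = 13.12 dB → -23.68 dBFS.
Stage 3: below threshold (-23.68 ≤ -15); passes unchanged; output -23.68 dBFS.

-23.68 dBFS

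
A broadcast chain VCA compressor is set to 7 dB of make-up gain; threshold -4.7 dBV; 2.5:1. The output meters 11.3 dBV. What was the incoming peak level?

Before make-up, the level was 11.3 − 7 = 4.3 dBV.
Post-compression overshoot = 4.3 − (-4.7) = 9 dB.
Input overshoot = R × output overshoot = 22.5 dB → input = -4.7 + 22.5 = 17.8 dBV.

17.8 dBV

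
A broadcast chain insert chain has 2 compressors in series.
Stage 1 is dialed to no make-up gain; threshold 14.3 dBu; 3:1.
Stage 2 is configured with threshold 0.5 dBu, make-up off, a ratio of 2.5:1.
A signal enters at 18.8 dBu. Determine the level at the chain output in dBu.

6.62 dBu

Stage 1: overshoot 4.5 dB → 4.5/3 = 1.5 dB → 15.8 dBu.
Stage 2: overshoot 15.3 dB → 15.3/2.5 = 6.12 dB → 6.62 dBu.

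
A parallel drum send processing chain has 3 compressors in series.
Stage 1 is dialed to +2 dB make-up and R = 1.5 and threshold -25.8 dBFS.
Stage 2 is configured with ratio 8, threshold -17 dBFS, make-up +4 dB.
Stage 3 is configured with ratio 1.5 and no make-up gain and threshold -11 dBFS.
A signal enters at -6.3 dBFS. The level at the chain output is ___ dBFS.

Stage 1: -6.3 dBFS is 19.5 dB over -25.8 dBFS; at 1.5:1 that becomes 13 dB over, giving -12.8 dBFS; +2 dB make-up → -10.8 dBFS.
Stage 2: overshoot 6.2 dB → 6.2/8 = 0.775 dB → -16.225 dBFS; +4 dB make-up → -12.225 dBFS.
Stage 3: below threshold (-12.225 ≤ -11); passes unchanged; output -12.225 dBFS.

-12.225 dBFS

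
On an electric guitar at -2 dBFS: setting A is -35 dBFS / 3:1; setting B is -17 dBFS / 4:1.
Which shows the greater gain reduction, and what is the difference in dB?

A, by 10.75 dB

A: 33 dB over, compressed to 11 dB over, so 22 dB of GR.
B: 15 dB over, compressed to 3.75 dB over, so 11.25 dB of GR.
Difference: 10.75 dB in favour of A.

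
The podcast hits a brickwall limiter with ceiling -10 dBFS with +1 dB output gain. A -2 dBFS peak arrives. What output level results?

-9 dBFS

The limiter clamps the peak to its -10 dBFS ceiling.
Output gain then adds 1 dB: -10 + 1 = -9 dBFS.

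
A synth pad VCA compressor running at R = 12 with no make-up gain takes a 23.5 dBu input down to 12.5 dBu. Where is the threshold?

11.5 dBu

Let T be the threshold. Output overshoot = (input overshoot)/R, so 12.5 − T = (23.5 − T)/12.
12·(12.5 − T) = 23.5 − T → 11·T = 150 − 23.5 = 126.5.
T = 126.5/11 = 11.5 dBu.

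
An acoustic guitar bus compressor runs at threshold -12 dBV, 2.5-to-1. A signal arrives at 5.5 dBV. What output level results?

-5 dBV

5.5 dBV sits 17.5 dB over threshold.
At 2.5:1 the overshoot is divided by 2.5, leaving 7 dB above threshold.
That puts the output at -5 dBV.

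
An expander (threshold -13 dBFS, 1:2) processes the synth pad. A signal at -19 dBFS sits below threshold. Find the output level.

Below threshold, a 1:2 expander applies gain = (2−1)×(T − x) of attenuation.
(2−1) × 6 = 6 dB, so output = -19 − 6 = -25 dBFS.

-25 dBFS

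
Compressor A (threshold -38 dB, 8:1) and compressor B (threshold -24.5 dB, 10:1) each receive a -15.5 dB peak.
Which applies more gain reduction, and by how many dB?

A, by 11.5875 dB

A: overshoot 22.5 dB → output overshoot 2.8125 dB → GR 19.6875 dB.
B: overshoot 9 dB → output overshoot 0.9 dB → GR 8.1 dB.
Difference: 11.5875 dB in favour of A.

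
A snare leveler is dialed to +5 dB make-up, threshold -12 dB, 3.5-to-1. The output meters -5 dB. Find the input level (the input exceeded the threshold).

-5 dB

Remove make-up: -5 − 5 = -10 dB.
The compressed level sits -10 − (-12) = 2 dB over threshold.
Input overshoot = R × output overshoot = 7 dB → input = -12 + 7 = -5 dB.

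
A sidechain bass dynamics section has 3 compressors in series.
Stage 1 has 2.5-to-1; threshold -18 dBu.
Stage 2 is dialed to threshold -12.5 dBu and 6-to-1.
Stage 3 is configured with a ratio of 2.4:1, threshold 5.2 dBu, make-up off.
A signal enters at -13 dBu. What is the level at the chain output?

Stage 1: -13 dBu is 5 dB over -18 dBu; at 2.5:1 that becomes 2 dB over, giving -16 dBu.
Stage 2: -16 dBu is at or below the -12.5 dBu threshold — no compression; output -16 dBu.
Stage 3: -16 dBu ≤ 5.2 dBu, so stage 3 doesn't engage; output -16 dBu.

-16 dBu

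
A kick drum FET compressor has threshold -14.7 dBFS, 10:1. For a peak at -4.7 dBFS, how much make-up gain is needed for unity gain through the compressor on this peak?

The peak compresses to -14.7 + 10/10 = -13.7 dBFS.
To reach -4.7 dBFS requires -4.7 − (-13.7) = 9 dB of make-up.

9 dB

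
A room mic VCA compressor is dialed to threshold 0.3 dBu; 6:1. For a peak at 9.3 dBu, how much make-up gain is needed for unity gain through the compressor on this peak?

The peak compresses to 0.3 + 9/6 = 1.8 dBu.
To reach 9.3 dBu requires 9.3 − 1.8 = 7.5 dB of make-up.

7.5 dB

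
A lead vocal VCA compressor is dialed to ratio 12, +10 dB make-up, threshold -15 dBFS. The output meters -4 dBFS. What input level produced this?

-3 dBFS

Stripping the +10 dB make-up gives -14 dBFS at the gain stage.
The compressed level sits -14 − (-15) = 1 dB over threshold.
Input overshoot = R × output overshoot = 12 dB → input = -15 + 12 = -3 dBFS.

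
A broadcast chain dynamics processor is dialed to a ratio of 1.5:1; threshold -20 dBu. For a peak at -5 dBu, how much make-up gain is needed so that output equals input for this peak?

5 dB

Overshoot 15 dB → 15/1.5 = 10 dB after compression, so the compressed level is -20 + 10 = -10 dBu.
Make-up = target − compressed = -5 − (-10) = 5 dB.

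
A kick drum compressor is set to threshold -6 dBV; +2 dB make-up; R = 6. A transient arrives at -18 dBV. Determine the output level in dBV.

-18 dBV is 12 dB below the -6 dBV threshold, so no gain reduction is applied.
Make-up gain adds 2 dB: -18 + 2 = -16 dBV.

-16 dBV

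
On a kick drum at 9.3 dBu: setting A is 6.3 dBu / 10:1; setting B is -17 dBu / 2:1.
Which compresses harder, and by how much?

B, by 10.45 dB

A: GR = 3 − 3/10 = 2.7 dB.
B: GR = 26.3 − 26.3/2 = 13.15 dB.
B applies 10.45 dB more gain reduction.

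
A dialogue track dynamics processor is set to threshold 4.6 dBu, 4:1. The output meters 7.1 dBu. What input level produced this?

14.6 dBu

Post-compression overshoot = 7.1 − 4.6 = 2.5 dB.
Undo the ratio: input overshoot = 2.5 × 4 = 10 dB, giving input = 14.6 dBu.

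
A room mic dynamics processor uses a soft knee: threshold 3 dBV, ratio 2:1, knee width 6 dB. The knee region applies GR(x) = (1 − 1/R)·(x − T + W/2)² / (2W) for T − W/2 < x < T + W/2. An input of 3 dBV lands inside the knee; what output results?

x − T + W/2 = 3 − 3 + 3 = 3.
GR = (1 − 1/2) × 3² / 12 = 0.5 × 9 / 12 = 0.375 dB.
Output = 3 − 0.375 = 2.625 dBV.

2.625 dBV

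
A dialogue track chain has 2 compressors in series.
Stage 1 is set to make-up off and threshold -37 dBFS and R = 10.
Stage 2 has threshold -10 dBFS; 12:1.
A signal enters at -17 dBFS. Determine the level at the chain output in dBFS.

-35 dBFS

Stage 1: 20 dB above -37 dBFS, reduced 10:1 to 2 dB above → -35 dBFS.
Stage 2: -35 dBFS is at or below the -10 dBFS threshold — no compression; output -35 dBFS.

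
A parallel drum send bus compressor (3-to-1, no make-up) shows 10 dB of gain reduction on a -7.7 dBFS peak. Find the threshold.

Input is 15 dB above T (since output overshoot × R = input overshoot: (-17.7 − T)·3 = -7.7 − T gives T = -22.7 dBFS).
Check: -22.7 + (-7.7 − (-22.7))/3 = -22.7 + 5 = -17.7 dBFS. ✓

-22.7 dBFS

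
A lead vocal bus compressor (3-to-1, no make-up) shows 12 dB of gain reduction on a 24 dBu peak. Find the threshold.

6 dBu

Gain reduction = 24 − 12 = 12 dB; output overshoot = GR / (R − 1) = 12 / 2 = 6 dB.
Threshold = output − output overshoot = 12 − 6 = 6 dBu.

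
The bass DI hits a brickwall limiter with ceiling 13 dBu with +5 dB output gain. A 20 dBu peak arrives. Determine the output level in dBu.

A brickwall limiter is an ∞:1 compressor: any input above the ceiling is clamped to 13 dBu.
Output gain then adds 5 dB: 13 + 5 = 18 dBu.

18 dBu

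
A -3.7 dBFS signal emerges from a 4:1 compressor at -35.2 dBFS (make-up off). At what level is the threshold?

Let T be the threshold. Output overshoot = (input overshoot)/R, so -35.2 − T = (-3.7 − T)/4.
4·(-35.2 − T) = -3.7 − T → 3·T = -140.8 − (-3.7) = -137.1.
T = -137.1/3 = -45.7 dBFS.

-45.7 dBFS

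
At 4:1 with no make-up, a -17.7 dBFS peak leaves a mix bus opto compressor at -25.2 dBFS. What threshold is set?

-27.7 dBFS

Input is 10 dB above T (since output overshoot × R = input overshoot: (-25.2 − T)·4 = -17.7 − T gives T = -27.7 dBFS).
Check: -27.7 + (-17.7 − (-27.7))/4 = -27.7 + 2.5 = -25.2 dBFS. ✓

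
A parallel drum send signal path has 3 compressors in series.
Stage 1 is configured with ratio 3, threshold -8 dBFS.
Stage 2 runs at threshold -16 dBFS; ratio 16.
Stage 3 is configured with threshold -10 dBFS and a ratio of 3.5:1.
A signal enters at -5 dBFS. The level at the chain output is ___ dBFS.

-15.4375 dBFS

Stage 1: overshoot 3 dB → 3/3 = 1 dB → -7 dBFS.
Stage 2: 9 dB above -16 dBFS, reduced 16:1 to 0.5625 dB above → -15.4375 dBFS.
Stage 3: -15.4375 dBFS is at or below the -10 dBFS threshold — no compression; output -15.4375 dBFS.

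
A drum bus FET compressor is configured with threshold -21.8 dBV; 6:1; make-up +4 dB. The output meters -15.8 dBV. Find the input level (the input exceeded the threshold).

Before make-up, the level was -15.8 − 4 = -19.8 dBV.
That's 2 dB above the -21.8 dBV threshold.
Undo the ratio: input overshoot = 2 × 6 = 12 dB, giving input = -9.8 dBV.

-9.8 dBV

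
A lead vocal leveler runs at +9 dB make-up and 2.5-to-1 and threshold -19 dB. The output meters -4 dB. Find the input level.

-4 dB

Stripping the +9 dB make-up gives -13 dB at the gain stage.
That's 6 dB above the -19 dB threshold.
Before 2.5:1 compression the overshoot was 6 × 2.5 = 15 dB, so input = -19 + 15 = -4 dB.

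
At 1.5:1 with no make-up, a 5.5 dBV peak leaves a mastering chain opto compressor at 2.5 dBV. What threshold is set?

Let T be the threshold. Output overshoot = (input overshoot)/R, so 2.5 − T = (5.5 − T)/1.5.
1.5·(2.5 − T) = 5.5 − T → 0.5·T = 3.75 − 5.5 = -1.75.
T = -1.75/0.5 = -3.5 dBV.

-3.5 dBV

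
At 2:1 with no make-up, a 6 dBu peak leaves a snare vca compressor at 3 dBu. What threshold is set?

0 dBu

Gain reduction = 6 − 3 = 3 dB; output overshoot = GR / (R − 1) = 3 / 1 = 3 dB.
Threshold = output − output overshoot = 3 − 3 = 0 dBu.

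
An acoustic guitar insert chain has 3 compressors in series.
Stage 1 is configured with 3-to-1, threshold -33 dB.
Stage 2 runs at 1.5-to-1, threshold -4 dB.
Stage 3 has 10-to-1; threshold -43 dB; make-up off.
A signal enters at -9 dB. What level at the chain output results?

-41.2 dB

Stage 1: overshoot 24 dB → 24/3 = 8 dB → -25 dB.
Stage 2: -25 dB ≤ -4 dB, so stage 2 doesn't engage; output -25 dB.
Stage 3: -25 dB is 18 dB over -43 dB; at 10:1 that becomes 1.8 dB over, giving -41.2 dB.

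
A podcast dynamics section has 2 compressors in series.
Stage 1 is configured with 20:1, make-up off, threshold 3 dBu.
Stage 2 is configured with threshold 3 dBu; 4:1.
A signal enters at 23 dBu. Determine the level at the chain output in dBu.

Stage 1: 20 dB above 3 dBu, reduced 20:1 to 1 dB above → 4 dBu.
Stage 2: 1 dB above 3 dBu, reduced 4:1 to 0.25 dB above → 3.25 dBu.

3.25 dBu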